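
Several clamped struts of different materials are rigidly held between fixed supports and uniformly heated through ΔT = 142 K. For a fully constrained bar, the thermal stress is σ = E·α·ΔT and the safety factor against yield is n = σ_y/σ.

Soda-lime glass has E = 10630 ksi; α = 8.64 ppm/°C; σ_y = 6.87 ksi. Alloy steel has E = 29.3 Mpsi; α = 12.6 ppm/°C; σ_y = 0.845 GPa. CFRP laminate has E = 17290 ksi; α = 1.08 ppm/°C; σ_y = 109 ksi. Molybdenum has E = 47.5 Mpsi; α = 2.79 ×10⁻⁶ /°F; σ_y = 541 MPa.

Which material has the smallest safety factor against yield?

soda-lime glass

In consistent units (E in GPa, α in ×10⁻⁶/K, σ_y in MPa):
  soda-lime glass: E = 73.29, α = 8.64, σ_y = 47.37 → σ = 89.9 MPa, n = 0.527
  alloy steel: E = 202.0, α = 12.6, σ_y = 845.0 → σ = 361 MPa, n = 2.34
  CFRP laminate: E = 119.2, α = 1.08, σ_y = 751.5 → σ = 18.3 MPa, n = 41.1
  molybdenum: E = 327.5, α = 5.02, σ_y = 541.0 → σ = 234 MPa, n = 2.32
Smallest n: soda-lime glass with n = 0.527.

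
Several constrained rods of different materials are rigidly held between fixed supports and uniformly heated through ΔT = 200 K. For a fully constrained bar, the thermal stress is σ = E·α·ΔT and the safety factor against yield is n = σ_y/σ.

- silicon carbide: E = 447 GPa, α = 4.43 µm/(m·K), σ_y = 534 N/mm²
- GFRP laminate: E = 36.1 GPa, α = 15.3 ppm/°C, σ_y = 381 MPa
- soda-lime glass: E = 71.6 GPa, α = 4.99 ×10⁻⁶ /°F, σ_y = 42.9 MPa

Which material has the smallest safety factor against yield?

soda-lime glass

In consistent units (E in GPa, α in ×10⁻⁶/K, σ_y in MPa):
  silicon carbide: E = 447.0, α = 4.43, σ_y = 534.0 → σ = 396 MPa, n = 1.35
  GFRP laminate: E = 36.10, α = 15.3, σ_y = 381.0 → σ = 110 MPa, n = 3.45
  soda-lime glass: E = 71.60, α = 8.98, σ_y = 42.90 → σ = 129 MPa, n = 0.334
Soda-lime glass has the lowest safety factor, n = 0.334.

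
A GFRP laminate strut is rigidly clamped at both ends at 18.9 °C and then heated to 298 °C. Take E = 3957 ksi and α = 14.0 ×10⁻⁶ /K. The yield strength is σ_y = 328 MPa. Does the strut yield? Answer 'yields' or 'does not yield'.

does not yield

E = 3957 ksi = 27.28 GPa.
ΔT = 279.1 K. Constrained thermal stress σ = E·α·ΔT = 27.28×10³ MPa × 14.0×10⁻⁶ × 279.1 = 107 MPa (compressive).
Compare to σ_y = 328 MPa: σ < σ_y, so it does not yield.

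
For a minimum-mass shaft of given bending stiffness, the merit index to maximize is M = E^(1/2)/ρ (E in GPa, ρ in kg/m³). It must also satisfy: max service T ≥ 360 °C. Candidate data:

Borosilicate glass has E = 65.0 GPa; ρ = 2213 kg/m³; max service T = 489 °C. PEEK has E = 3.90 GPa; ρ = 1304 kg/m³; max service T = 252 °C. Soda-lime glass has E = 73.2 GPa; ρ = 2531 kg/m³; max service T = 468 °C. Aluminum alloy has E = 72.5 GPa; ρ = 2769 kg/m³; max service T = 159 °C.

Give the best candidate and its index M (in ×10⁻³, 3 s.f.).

borosilicate glass, M = 3.64×10⁻³

Screen on constraints: max service T ≥ 360 °C. Survivors: borosilicate glass, soda-lime glass.
Per-candidate index values:
  borosilicate glass: M = 3.64×10⁻³
  soda-lime glass: M = 3.38×10⁻³
The maximum is for borosilicate glass.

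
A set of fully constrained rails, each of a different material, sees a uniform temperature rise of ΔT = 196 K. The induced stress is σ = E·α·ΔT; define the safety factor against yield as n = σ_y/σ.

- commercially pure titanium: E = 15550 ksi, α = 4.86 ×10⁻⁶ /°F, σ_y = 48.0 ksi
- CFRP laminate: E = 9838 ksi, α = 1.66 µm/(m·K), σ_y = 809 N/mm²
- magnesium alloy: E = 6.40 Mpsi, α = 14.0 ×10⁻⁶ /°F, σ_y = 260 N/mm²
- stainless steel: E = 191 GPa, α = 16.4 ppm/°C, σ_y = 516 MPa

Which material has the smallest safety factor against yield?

stainless steel

Per material, after unit conversion:
  commercially pure titanium: E = 107.2, α = 8.75, σ_y = 330.9 → σ = 184 MPa, n = 1.80
  CFRP laminate: E = 67.83, α = 1.66, σ_y = 809.0 → σ = 22.1 MPa, n = 36.7
  magnesium alloy: E = 44.13, α = 25.2, σ_y = 260.0 → σ = 218 MPa, n = 1.19
  stainless steel: E = 191.0, α = 16.4, σ_y = 516.0 → σ = 614 MPa, n = 0.840
Smallest n: stainless steel with n = 0.840.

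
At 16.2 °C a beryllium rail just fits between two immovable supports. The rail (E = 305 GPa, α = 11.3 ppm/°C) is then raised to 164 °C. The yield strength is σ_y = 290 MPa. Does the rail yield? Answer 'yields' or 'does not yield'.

yields

ΔT = 147.8 K. Constrained thermal stress σ = E·α·ΔT = 305.0×10³ MPa × 11.3×10⁻⁶ × 147.8 = 509 MPa (compressive).
Compare to σ_y = 290 MPa: σ ≥ σ_y, so it yields.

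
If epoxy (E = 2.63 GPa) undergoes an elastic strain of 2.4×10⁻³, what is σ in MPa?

6.31 MPa

σ = E·ε = 2630 MPa × 2.4×10⁻³ = 6.31 MPa.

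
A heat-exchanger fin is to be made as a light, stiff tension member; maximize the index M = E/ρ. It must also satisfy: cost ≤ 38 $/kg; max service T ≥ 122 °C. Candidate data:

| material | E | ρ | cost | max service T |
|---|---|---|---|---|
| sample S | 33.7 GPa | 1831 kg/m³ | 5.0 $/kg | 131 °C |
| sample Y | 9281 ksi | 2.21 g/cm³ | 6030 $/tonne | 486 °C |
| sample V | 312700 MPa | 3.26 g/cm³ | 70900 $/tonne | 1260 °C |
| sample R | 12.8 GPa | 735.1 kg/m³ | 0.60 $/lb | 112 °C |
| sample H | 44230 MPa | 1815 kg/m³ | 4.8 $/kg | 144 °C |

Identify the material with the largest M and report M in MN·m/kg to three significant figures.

sample Y, M = 29.0 MN·m/kg

Screen on constraints: cost ≤ 38 $/kg; max service T ≥ 122 °C. Survivors: sample S, sample Y, sample H.
Convert each candidate to consistent units, then evaluate M:
  sample S: E = 33.70 GPa, ρ = 1831 kg/m³
  sample Y: E = 63.99 GPa, ρ = 2210 kg/m³
  sample H: E = 44.23 GPa, ρ = 1815 kg/m³
  sample Y: M = 29.0 MN·m/kg
  sample H: M = 24.4 MN·m/kg
  sample S: M = 18.4 MN·m/kg
Sample Y ranks first.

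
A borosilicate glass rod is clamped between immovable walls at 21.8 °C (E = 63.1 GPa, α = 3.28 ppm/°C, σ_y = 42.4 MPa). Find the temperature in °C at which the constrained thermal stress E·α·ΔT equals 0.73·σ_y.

171 °C

E·α·ΔT = 30.95 MPa ⇒ ΔT = 30.95 / (63.10×10³ × 3.28×10⁻⁶) = 149.5 K.
T = 21.8 + 149.5 = 171.3 °C.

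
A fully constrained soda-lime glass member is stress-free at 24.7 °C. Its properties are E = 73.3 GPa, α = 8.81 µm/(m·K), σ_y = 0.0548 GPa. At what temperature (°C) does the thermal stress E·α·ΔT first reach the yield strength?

σ_y = 0.0548 GPa = 54.80 MPa.
E·α·ΔT = 54.80 MPa ⇒ ΔT = 54.80 / (73.30×10³ × 8.81×10⁻⁶) = 84.86 K.
T = 24.7 + 84.86 = 109.6 °C.

110 °C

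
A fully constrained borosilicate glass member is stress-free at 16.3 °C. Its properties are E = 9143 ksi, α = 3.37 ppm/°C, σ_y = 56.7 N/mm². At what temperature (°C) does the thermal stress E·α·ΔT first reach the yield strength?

283 °C

E = 9143 ksi = 63.04 GPa.
σ_y = 56.7 N/mm² = 56.70 MPa.
E·α·ΔT = 56.70 MPa ⇒ ΔT = 56.70 / (63.04×10³ × 3.37×10⁻⁶) = 266.9 K.
T = 16.3 + 266.9 = 283.2 °C.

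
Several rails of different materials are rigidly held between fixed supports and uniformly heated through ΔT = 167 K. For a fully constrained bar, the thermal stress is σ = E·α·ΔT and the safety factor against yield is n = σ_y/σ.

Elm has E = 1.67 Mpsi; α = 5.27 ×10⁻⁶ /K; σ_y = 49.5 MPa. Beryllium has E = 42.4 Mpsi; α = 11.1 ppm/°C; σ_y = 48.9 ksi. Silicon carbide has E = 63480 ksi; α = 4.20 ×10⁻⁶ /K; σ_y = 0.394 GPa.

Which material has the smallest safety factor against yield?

Converting E to GPa, α to ×10⁻⁶/K, σ_y to MPa, then σ and n for each:
  elm: E = 11.51, α = 5.27, σ_y = 49.50 → σ = 10.1 MPa, n = 4.88
  beryllium: E = 292.3, α = 11.1, σ_y = 337.2 → σ = 542 MPa, n = 0.622
  silicon carbide: E = 437.7, α = 4.20, σ_y = 394.0 → σ = 307 MPa, n = 1.28
Smallest n: beryllium with n = 0.622.

beryllium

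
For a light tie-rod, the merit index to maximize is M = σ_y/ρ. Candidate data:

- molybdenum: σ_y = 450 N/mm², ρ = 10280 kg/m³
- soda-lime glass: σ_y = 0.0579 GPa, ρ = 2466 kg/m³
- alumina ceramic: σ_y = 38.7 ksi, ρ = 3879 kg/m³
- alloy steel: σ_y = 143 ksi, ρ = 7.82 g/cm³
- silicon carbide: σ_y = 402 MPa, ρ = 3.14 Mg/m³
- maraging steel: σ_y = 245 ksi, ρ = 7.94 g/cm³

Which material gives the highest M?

maraging steel

Putting every candidate on a common basis:
  molybdenum: σ_y = 450.0 MPa, ρ = 10280 kg/m³
  soda-lime glass: σ_y = 57.90 MPa, ρ = 2466 kg/m³
  alumina ceramic: σ_y = 266.8 MPa, ρ = 3879 kg/m³
  alloy steel: σ_y = 986.0 MPa, ρ = 7820 kg/m³
  silicon carbide: σ_y = 402.0 MPa, ρ = 3140 kg/m³
  maraging steel: σ_y = 1689 MPa, ρ = 7940 kg/m³
  maraging steel: M = 213 kN·m/kg
  silicon carbide: M = 128 kN·m/kg
  alloy steel: M = 126 kN·m/kg
  alumina ceramic: M = 68.8 kN·m/kg
  molybdenum: M = 43.8 kN·m/kg
  soda-lime glass: M = 23.5 kN·m/kg
Maraging steel ranks first.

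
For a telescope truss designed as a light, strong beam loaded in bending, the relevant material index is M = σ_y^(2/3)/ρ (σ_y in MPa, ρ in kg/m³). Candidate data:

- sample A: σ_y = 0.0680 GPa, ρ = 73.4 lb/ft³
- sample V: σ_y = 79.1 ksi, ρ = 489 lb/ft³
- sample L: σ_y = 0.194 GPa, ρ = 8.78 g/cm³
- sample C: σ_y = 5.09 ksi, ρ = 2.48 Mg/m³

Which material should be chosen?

Normalizing units and computing the index:
  sample A: σ_y = 68.00 MPa, ρ = 1176 kg/m³
  sample V: σ_y = 545.4 MPa, ρ = 7833 kg/m³
  sample L: σ_y = 194.0 MPa, ρ = 8780 kg/m³
  sample C: σ_y = 35.09 MPa, ρ = 2480 kg/m³
  sample A: M = 14.2×10⁻³
  sample V: M = 8.52×10⁻³
  sample C: M = 4.32×10⁻³
  sample L: M = 3.82×10⁻³
Sample A has the largest M.

sample A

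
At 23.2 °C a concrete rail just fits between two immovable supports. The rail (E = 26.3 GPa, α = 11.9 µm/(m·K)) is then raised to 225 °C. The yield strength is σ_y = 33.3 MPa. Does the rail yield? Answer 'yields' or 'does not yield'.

yields

ΔT = 201.8 K. Constrained thermal stress σ = E·α·ΔT = 26.30×10³ MPa × 11.9×10⁻⁶ × 201.8 = 63.2 MPa (compressive).
Compare to σ_y = 33.3 MPa: σ ≥ σ_y, so it yields.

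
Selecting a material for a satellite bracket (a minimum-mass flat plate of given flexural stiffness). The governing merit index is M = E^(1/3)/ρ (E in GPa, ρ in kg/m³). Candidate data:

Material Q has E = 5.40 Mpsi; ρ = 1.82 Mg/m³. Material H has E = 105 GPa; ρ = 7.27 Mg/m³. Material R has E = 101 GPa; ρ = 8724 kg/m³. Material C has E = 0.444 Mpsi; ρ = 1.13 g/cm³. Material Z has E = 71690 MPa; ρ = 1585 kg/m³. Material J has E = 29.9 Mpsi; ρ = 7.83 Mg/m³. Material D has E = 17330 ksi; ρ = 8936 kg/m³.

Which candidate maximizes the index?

Convert each candidate to consistent units, then evaluate M:
  material Q: E = 37.23 GPa, ρ = 1820 kg/m³
  material H: E = 105.0 GPa, ρ = 7270 kg/m³
  material R: E = 101.0 GPa, ρ = 8724 kg/m³
  material C: E = 3.061 GPa, ρ = 1130 kg/m³
  material Z: E = 71.69 GPa, ρ = 1585 kg/m³
  material J: E = 206.2 GPa, ρ = 7830 kg/m³
  material D: E = 119.5 GPa, ρ = 8936 kg/m³
  material Z: M = 2.62×10⁻³
  material Q: M = 1.83×10⁻³
  material C: M = 1.28×10⁻³
  material J: M = 0.754×10⁻³
  material H: M = 0.649×10⁻³
  material D: M = 0.551×10⁻³
  material R: M = 0.534×10⁻³
The maximum is for material Z.

material Z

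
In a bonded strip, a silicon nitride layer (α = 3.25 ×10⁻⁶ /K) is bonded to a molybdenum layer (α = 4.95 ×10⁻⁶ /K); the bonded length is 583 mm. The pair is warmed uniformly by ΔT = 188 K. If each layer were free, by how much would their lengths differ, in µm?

186 µm

Δα = |3.25 − 4.95|×10⁻⁶/K = 1.70×10⁻⁶/K.
ΔL_mismatch = Δα·L·ΔT = 1.70×10⁻⁶ × 583.0 mm × 188.0 K = 186 µm.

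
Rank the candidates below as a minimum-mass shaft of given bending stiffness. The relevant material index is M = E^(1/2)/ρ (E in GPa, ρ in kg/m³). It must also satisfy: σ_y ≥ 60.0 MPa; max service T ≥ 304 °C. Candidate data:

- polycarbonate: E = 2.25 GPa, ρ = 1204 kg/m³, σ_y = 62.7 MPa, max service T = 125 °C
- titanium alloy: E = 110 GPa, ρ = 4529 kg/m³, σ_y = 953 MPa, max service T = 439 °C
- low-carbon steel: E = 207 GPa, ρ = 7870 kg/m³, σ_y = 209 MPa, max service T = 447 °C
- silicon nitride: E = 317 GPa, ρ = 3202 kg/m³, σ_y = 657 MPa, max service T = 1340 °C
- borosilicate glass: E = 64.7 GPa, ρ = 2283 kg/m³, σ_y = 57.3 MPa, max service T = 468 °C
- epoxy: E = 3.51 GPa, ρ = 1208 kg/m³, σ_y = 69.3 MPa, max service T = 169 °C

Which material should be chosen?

Screen on constraints: σ_y ≥ 60.0 MPa; max service T ≥ 304 °C. Survivors: titanium alloy, low-carbon steel, silicon nitride.
Per-candidate index values:
  silicon nitride: M = 5.56×10⁻³
  titanium alloy: M = 2.32×10⁻³
  low-carbon steel: M = 1.83×10⁻³
Silicon nitride has the largest M.

silicon nitride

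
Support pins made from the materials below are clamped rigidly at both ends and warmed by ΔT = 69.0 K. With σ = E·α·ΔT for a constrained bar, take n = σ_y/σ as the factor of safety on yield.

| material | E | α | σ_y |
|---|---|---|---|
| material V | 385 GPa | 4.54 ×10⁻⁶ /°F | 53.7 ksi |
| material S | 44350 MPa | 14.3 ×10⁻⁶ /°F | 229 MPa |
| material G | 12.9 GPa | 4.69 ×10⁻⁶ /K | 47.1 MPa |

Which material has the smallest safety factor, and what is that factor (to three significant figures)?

In consistent units (E in GPa, α in ×10⁻⁶/K, σ_y in MPa):
  material V: E = 385.0, α = 8.17, σ_y = 370.2 → σ = 217 MPa, n = 1.71
  material S: E = 44.35, α = 25.7, σ_y = 229.0 → σ = 78.8 MPa, n = 2.91
  material G: E = 12.90, α = 4.69, σ_y = 47.10 → σ = 4.17 MPa, n = 11.3
Smallest n: material V with n = 1.71.

material V, n = 1.71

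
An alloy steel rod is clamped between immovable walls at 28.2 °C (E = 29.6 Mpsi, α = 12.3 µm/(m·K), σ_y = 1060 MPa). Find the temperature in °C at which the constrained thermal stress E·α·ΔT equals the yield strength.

450 °C

E = 29.6 Mpsi = 204.1 GPa.
E·α·ΔT = 1060 MPa ⇒ ΔT = 1060 / (204.1×10³ × 12.3×10⁻⁶) = 422.3 K.
T = 28.2 + 422.3 = 450.5 °C.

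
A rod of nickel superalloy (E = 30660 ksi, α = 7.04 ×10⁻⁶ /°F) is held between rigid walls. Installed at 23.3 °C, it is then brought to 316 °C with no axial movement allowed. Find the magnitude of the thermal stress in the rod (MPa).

784 MPa

E = 30660 ksi = 211.4 GPa.
α = 7.04×10⁻⁶/°F × 9/5 = 12.7×10⁻⁶/K.
ΔT = 292.7 K. Constrained thermal stress σ = E·α·ΔT = 211.4×10³ MPa × 12.7×10⁻⁶ × 292.7 = 784 MPa (compressive).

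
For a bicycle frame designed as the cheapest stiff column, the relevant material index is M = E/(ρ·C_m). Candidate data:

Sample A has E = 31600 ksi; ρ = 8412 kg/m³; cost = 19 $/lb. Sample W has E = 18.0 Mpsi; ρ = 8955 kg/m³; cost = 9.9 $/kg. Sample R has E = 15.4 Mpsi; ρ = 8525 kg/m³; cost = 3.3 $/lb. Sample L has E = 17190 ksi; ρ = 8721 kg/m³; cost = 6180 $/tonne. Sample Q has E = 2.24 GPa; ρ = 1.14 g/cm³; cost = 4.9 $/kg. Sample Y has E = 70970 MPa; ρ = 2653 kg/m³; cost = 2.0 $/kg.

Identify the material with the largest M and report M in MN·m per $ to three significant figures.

sample Y, M = 13.4 MN·m per $

Normalizing units and computing the index:
  sample A: E = 217.9 GPa, ρ = 8412 kg/m³, cost = 41.89 $/kg
  sample W: E = 124.1 GPa, ρ = 8955 kg/m³, cost = 9.900 $/kg
  sample R: E = 106.2 GPa, ρ = 8525 kg/m³, cost = 7.275 $/kg
  sample L: E = 118.5 GPa, ρ = 8721 kg/m³, cost = 6.180 $/kg
  sample Q: E = 2.240 GPa, ρ = 1140 kg/m³, cost = 4.900 $/kg
  sample Y: E = 70.97 GPa, ρ = 2653 kg/m³, cost = 2.000 $/kg
  sample Y: M = 13.4 MN·m per $
  sample L: M = 2.20 MN·m per $
  sample R: M = 1.71 MN·m per $
  sample W: M = 1.40 MN·m per $
  sample A: M = 0.618 MN·m per $
  sample Q: M = 0.401 MN·m per $
Sample Y ranks first.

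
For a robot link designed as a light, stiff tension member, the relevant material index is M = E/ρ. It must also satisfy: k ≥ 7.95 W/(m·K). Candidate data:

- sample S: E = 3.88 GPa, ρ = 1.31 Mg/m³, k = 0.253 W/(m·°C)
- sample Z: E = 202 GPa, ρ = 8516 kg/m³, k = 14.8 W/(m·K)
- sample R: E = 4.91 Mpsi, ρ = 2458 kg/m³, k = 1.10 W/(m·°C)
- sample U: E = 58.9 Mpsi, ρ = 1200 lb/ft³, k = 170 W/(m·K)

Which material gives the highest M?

Screen on constraints: k ≥ 7.95 W/(m·K). Survivors: sample Z, sample U.
In SI units:
  sample Z: E = 202.0 GPa, ρ = 8516 kg/m³
  sample U: E = 406.1 GPa, ρ = 19220 kg/m³
  sample Z: M = 23.7 MN·m/kg
  sample U: M = 21.1 MN·m/kg
Sample Z has the largest M.

sample Z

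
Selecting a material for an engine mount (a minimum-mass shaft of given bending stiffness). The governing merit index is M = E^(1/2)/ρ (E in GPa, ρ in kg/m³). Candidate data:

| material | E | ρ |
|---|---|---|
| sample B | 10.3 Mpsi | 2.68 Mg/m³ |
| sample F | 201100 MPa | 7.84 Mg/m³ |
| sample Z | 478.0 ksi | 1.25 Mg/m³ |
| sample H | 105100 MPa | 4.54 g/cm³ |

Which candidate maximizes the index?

In SI units:
  sample B: E = 71.02 GPa, ρ = 2680 kg/m³
  sample F: E = 201.1 GPa, ρ = 7840 kg/m³
  sample Z: E = 3.296 GPa, ρ = 1250 kg/m³
  sample H: E = 105.1 GPa, ρ = 4540 kg/m³
  sample B: M = 3.14×10⁻³
  sample H: M = 2.26×10⁻³
  sample F: M = 1.81×10⁻³
  sample Z: M = 1.45×10⁻³
Sample B ranks first.

sample B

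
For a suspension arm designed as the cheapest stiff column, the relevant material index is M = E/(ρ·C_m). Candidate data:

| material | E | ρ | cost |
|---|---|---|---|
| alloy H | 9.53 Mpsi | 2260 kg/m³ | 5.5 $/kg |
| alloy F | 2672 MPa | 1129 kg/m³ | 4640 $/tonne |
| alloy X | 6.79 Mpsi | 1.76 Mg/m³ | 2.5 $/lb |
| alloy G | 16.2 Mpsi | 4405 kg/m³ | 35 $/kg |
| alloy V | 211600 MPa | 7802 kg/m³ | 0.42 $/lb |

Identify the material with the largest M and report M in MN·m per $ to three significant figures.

Putting every candidate on a common basis:
  alloy H: E = 65.71 GPa, ρ = 2260 kg/m³, cost = 5.500 $/kg
  alloy F: E = 2.672 GPa, ρ = 1129 kg/m³, cost = 4.640 $/kg
  alloy X: E = 46.82 GPa, ρ = 1760 kg/m³, cost = 5.511 $/kg
  alloy G: E = 111.7 GPa, ρ = 4405 kg/m³, cost = 35.00 $/kg
  alloy V: E = 211.6 GPa, ρ = 7802 kg/m³, cost = 0.9259 $/kg
  alloy V: M = 29.3 MN·m per $
  alloy H: M = 5.29 MN·m per $
  alloy X: M = 4.83 MN·m per $
  alloy G: M = 0.724 MN·m per $
  alloy F: M = 0.510 MN·m per $
Alloy V has the largest M.

alloy V, M = 29.3 MN·m per $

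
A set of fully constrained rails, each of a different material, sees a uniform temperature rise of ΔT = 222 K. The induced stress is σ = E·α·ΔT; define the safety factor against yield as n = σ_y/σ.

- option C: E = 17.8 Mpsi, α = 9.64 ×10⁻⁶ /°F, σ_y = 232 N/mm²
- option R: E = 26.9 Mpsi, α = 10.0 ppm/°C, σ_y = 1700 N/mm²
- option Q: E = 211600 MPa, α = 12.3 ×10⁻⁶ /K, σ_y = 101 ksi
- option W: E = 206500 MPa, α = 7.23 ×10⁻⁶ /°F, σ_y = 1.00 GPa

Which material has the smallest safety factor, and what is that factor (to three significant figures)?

option C, n = 0.491

Per material, after unit conversion:
  option C: E = 122.7, α = 17.4, σ_y = 232.0 → σ = 473 MPa, n = 0.491
  option R: E = 185.5, α = 10.0, σ_y = 1700 → σ = 412 MPa, n = 4.13
  option Q: E = 211.6, α = 12.3, σ_y = 696.4 → σ = 578 MPa, n = 1.21
  option W: E = 206.5, α = 13.0, σ_y = 1000 → σ = 597 MPa, n = 1.68
Option C has the lowest safety factor, n = 0.491.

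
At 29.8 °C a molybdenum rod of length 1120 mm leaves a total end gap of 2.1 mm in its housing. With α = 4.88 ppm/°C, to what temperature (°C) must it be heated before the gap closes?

414 °C

α·L₀·ΔT = 2.1 mm ⇒ ΔT = 2.1 / (4.88×10⁻⁶ × 1120.0) = 384.2 K.
T = 29.8 + 384.2 = 414.0 °C.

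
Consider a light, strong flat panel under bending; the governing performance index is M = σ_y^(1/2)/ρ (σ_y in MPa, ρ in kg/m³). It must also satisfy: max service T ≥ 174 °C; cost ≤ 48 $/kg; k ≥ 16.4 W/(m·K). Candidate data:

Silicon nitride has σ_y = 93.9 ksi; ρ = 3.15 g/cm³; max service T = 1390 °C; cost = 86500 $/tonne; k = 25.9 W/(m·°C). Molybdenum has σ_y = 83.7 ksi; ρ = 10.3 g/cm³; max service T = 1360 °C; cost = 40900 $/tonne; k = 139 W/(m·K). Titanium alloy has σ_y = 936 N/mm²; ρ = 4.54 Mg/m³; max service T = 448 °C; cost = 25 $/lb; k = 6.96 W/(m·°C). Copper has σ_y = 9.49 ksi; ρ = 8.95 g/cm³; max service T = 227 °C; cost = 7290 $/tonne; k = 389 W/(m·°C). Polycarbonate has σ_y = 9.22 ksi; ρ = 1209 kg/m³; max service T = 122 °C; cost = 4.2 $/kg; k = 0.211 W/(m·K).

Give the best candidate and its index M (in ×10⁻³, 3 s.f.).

molybdenum, M = 2.33×10⁻³

Screen on constraints: max service T ≥ 174 °C; cost ≤ 48 $/kg; k ≥ 16.4 W/(m·K). Survivors: molybdenum, copper.
Putting every candidate on a common basis:
  molybdenum: σ_y = 577.1 MPa, ρ = 10300 kg/m³
  copper: σ_y = 65.43 MPa, ρ = 8950 kg/m³
  molybdenum: M = 2.33×10⁻³
  copper: M = 0.904×10⁻³
Molybdenum ranks first.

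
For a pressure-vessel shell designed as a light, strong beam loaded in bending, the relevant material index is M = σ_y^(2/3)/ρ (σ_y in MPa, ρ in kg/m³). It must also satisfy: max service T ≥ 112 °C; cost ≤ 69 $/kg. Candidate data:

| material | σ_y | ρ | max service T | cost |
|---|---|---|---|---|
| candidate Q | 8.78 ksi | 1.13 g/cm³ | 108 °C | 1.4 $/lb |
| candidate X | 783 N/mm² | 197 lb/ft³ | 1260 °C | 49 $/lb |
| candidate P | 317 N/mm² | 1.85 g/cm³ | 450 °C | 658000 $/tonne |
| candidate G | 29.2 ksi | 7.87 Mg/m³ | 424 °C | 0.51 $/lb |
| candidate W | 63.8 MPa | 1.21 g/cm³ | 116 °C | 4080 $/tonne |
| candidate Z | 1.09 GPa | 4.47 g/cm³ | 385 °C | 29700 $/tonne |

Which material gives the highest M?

Screen on constraints: max service T ≥ 112 °C; cost ≤ 69 $/kg. Survivors: candidate G, candidate W, candidate Z.
Convert each candidate to consistent units, then evaluate M:
  candidate G: σ_y = 201.3 MPa, ρ = 7870 kg/m³
  candidate W: σ_y = 63.80 MPa, ρ = 1210 kg/m³
  candidate Z: σ_y = 1090 MPa, ρ = 4470 kg/m³
  candidate Z: M = 23.7×10⁻³
  candidate W: M = 13.2×10⁻³
  candidate G: M = 4.36×10⁻³
Highest index: candidate Z.

candidate Z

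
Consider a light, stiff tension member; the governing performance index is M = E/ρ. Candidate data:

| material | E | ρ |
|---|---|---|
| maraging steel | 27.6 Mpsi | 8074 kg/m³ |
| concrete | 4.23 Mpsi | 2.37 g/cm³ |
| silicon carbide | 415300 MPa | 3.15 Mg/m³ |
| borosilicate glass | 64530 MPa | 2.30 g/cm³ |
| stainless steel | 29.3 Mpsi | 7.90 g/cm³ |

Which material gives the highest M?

After converting to SI:
  maraging steel: E = 190.3 GPa, ρ = 8074 kg/m³
  concrete: E = 29.16 GPa, ρ = 2370 kg/m³
  silicon carbide: E = 415.3 GPa, ρ = 3150 kg/m³
  borosilicate glass: E = 64.53 GPa, ρ = 2300 kg/m³
  stainless steel: E = 202.0 GPa, ρ = 7900 kg/m³
  silicon carbide: M = 132 MN·m/kg
  borosilicate glass: M = 28.1 MN·m/kg
  stainless steel: M = 25.6 MN·m/kg
  maraging steel: M = 23.6 MN·m/kg
  concrete: M = 12.3 MN·m/kg
Silicon carbide ranks first.

silicon carbide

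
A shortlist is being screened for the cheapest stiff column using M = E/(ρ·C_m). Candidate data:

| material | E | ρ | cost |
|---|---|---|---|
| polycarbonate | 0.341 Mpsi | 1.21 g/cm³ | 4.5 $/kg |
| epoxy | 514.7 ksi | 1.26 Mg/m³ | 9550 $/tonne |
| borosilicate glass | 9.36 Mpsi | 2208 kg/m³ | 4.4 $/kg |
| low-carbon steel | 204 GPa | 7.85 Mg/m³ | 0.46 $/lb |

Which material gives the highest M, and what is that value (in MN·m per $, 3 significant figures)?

Normalizing units and computing the index:
  polycarbonate: E = 2.351 GPa, ρ = 1210 kg/m³, cost = 4.500 $/kg
  epoxy: E = 3.549 GPa, ρ = 1260 kg/m³, cost = 9.550 $/kg
  borosilicate glass: E = 64.53 GPa, ρ = 2208 kg/m³, cost = 4.400 $/kg
  low-carbon steel: E = 204.0 GPa, ρ = 7850 kg/m³, cost = 1.014 $/kg
  low-carbon steel: M = 25.6 MN·m per $
  borosilicate glass: M = 6.64 MN·m per $
  polycarbonate: M = 0.432 MN·m per $
  epoxy: M = 0.295 MN·m per $
Highest index: low-carbon steel.

low-carbon steel, M = 25.6 MN·m per $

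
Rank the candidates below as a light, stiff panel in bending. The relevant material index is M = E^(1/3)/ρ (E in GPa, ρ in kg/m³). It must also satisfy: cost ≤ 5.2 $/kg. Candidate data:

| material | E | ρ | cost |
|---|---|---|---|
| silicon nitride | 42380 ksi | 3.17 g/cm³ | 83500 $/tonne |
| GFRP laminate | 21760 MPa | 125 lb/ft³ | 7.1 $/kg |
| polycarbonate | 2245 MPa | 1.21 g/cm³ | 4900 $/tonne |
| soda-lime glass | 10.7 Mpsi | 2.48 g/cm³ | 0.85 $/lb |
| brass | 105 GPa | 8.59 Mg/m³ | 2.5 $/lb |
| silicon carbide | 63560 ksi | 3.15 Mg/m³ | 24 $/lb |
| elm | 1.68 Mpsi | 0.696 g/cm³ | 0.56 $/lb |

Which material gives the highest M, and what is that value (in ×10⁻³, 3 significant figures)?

elm, M = 3.25×10⁻³

Screen on constraints: cost ≤ 5.2 $/kg. Survivors: polycarbonate, soda-lime glass, elm.
In SI units:
  polycarbonate: E = 2.245 GPa, ρ = 1210 kg/m³
  soda-lime glass: E = 73.77 GPa, ρ = 2480 kg/m³
  elm: E = 11.58 GPa, ρ = 696.0 kg/m³
  elm: M = 3.25×10⁻³
  soda-lime glass: M = 1.69×10⁻³
  polycarbonate: M = 1.08×10⁻³
Elm has the largest M.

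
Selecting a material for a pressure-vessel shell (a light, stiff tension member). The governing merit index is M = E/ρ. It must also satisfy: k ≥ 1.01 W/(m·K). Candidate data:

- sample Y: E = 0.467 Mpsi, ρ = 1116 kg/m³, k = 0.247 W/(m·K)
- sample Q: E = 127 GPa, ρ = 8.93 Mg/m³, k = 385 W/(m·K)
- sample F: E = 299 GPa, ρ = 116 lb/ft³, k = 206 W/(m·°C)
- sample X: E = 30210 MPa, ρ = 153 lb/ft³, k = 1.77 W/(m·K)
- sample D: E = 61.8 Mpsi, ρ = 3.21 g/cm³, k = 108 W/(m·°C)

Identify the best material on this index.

Screen on constraints: k ≥ 1.01 W/(m·K). Survivors: sample Q, sample F, sample X, sample D.
Normalizing units and computing the index:
  sample Q: E = 127.0 GPa, ρ = 8930 kg/m³
  sample F: E = 299.0 GPa, ρ = 1858 kg/m³
  sample X: E = 30.21 GPa, ρ = 2451 kg/m³
  sample D: E = 426.1 GPa, ρ = 3210 kg/m³
  sample F: M = 161 MN·m/kg
  sample D: M = 133 MN·m/kg
  sample Q: M = 14.2 MN·m/kg
  sample X: M = 12.3 MN·m/kg
The maximum is for sample F.

sample F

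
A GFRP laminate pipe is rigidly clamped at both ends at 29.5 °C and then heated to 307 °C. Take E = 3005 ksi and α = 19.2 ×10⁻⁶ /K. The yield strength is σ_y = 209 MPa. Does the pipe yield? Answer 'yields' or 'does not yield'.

E = 3005 ksi = 20.72 GPa.
ΔT = 277.5 K. Constrained thermal stress σ = E·α·ΔT = 20.72×10³ MPa × 19.2×10⁻⁶ × 277.5 = 110 MPa (compressive).
Compare to σ_y = 209 MPa: σ < σ_y, so it does not yield.

does not yield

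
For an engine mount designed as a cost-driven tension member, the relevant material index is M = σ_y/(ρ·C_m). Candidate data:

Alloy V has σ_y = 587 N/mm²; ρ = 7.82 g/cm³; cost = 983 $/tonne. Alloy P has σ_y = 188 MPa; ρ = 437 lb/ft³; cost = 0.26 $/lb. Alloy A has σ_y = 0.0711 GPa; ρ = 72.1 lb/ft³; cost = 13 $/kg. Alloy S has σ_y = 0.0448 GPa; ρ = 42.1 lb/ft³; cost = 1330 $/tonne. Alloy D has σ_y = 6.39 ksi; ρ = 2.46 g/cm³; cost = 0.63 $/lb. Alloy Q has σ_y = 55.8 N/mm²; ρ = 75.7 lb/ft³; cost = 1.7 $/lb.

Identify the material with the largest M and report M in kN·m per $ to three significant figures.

Normalizing units and computing the index:
  alloy V: σ_y = 587.0 MPa, ρ = 7820 kg/m³, cost = 0.9830 $/kg
  alloy P: σ_y = 188.0 MPa, ρ = 7000 kg/m³, cost = 0.5732 $/kg
  alloy A: σ_y = 71.10 MPa, ρ = 1155 kg/m³, cost = 13.00 $/kg
  alloy S: σ_y = 44.80 MPa, ρ = 674.4 kg/m³, cost = 1.330 $/kg
  alloy D: σ_y = 44.06 MPa, ρ = 2460 kg/m³, cost = 1.389 $/kg
  alloy Q: σ_y = 55.80 MPa, ρ = 1213 kg/m³, cost = 3.748 $/kg
  alloy V: M = 76.4 kN·m per $
  alloy S: M = 49.9 kN·m per $
  alloy P: M = 46.9 kN·m per $
  alloy D: M = 12.9 kN·m per $
  alloy Q: M = 12.3 kN·m per $
  alloy A: M = 4.74 kN·m per $
Alloy V ranks first.

alloy V, M = 76.4 kN·m per $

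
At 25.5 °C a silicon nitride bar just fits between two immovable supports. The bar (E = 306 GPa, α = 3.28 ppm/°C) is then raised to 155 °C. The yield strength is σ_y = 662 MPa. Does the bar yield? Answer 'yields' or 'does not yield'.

does not yield

ΔT = 129.5 K. Constrained thermal stress σ = E·α·ΔT = 306.0×10³ MPa × 3.28×10⁻⁶ × 129.5 = 130 MPa (compressive).
Compare to σ_y = 662 MPa: σ < σ_y, so it does not yield.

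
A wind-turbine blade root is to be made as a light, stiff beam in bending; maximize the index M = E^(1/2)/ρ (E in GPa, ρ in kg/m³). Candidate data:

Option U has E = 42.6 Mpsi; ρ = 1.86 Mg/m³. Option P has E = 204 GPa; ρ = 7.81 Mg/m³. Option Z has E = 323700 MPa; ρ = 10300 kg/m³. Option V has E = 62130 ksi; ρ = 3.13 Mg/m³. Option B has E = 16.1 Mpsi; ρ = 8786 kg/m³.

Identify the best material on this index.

Putting every candidate on a common basis:
  option U: E = 293.7 GPa, ρ = 1860 kg/m³
  option P: E = 204.0 GPa, ρ = 7810 kg/m³
  option Z: E = 323.7 GPa, ρ = 10300 kg/m³
  option V: E = 428.4 GPa, ρ = 3130 kg/m³
  option B: E = 111.0 GPa, ρ = 8786 kg/m³
  option U: M = 9.21×10⁻³
  option V: M = 6.61×10⁻³
  option P: M = 1.83×10⁻³
  option Z: M = 1.75×10⁻³
  option B: M = 1.20×10⁻³
Option U ranks first.

option U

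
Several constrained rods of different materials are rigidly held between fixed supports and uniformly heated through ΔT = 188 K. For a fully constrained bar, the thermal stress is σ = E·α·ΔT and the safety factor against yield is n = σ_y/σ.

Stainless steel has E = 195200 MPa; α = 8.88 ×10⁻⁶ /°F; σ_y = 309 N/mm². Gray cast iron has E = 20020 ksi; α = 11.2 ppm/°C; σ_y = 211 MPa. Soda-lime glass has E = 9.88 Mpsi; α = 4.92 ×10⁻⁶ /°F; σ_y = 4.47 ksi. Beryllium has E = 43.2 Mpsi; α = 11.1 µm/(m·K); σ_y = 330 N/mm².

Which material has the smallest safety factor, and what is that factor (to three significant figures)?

With everything in SI (GPa, ×10⁻⁶/K, MPa):
  stainless steel: E = 195.2, α = 16.0, σ_y = 309.0 → σ = 587 MPa, n = 0.527
  gray cast iron: E = 138.0, α = 11.2, σ_y = 211.0 → σ = 291 MPa, n = 0.726
  soda-lime glass: E = 68.12, α = 8.86, σ_y = 30.82 → σ = 113 MPa, n = 0.272
  beryllium: E = 297.9, α = 11.1, σ_y = 330.0 → σ = 622 MPa, n = 0.531
Soda-lime glass has the lowest safety factor, n = 0.272.

soda-lime glass, n = 0.272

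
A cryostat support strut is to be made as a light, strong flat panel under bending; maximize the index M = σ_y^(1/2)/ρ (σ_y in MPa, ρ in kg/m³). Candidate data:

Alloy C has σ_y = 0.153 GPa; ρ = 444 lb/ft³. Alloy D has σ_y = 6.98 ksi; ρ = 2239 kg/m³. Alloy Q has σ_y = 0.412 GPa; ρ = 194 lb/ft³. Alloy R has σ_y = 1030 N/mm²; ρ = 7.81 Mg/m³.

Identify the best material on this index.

Putting every candidate on a common basis:
  alloy C: σ_y = 153.0 MPa, ρ = 7112 kg/m³
  alloy D: σ_y = 48.13 MPa, ρ = 2239 kg/m³
  alloy Q: σ_y = 412.0 MPa, ρ = 3108 kg/m³
  alloy R: σ_y = 1030 MPa, ρ = 7810 kg/m³
  alloy Q: M = 6.53×10⁻³
  alloy R: M = 4.11×10⁻³
  alloy D: M = 3.10×10⁻³
  alloy C: M = 1.74×10⁻³
Highest index: alloy Q.

alloy Q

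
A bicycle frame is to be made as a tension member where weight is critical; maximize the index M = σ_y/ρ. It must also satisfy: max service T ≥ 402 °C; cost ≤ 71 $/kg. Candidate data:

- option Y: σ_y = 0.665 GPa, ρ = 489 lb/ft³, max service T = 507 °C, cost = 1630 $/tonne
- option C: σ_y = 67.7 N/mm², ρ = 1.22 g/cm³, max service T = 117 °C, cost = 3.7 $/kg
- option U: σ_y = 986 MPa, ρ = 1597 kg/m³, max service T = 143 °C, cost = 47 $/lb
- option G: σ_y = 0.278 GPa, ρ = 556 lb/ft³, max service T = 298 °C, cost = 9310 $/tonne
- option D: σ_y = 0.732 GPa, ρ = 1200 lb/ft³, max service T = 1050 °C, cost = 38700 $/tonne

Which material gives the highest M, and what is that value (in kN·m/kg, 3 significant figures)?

Screen on constraints: max service T ≥ 402 °C; cost ≤ 71 $/kg. Survivors: option Y, option D.
In SI units:
  option Y: σ_y = 665.0 MPa, ρ = 7833 kg/m³
  option D: σ_y = 732.0 MPa, ρ = 19220 kg/m³
  option Y: M = 84.9 kN·m/kg
  option D: M = 38.1 kN·m/kg
The maximum is for option Y.

option Y, M = 84.9 kN·m/kg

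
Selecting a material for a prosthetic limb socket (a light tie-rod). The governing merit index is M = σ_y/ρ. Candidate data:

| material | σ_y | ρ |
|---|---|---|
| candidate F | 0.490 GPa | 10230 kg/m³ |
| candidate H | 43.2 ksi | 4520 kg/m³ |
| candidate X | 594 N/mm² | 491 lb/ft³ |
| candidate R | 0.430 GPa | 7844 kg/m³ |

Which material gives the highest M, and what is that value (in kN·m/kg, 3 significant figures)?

candidate X, M = 75.5 kN·m/kg

Putting every candidate on a common basis:
  candidate F: σ_y = 490.0 MPa, ρ = 10230 kg/m³
  candidate H: σ_y = 297.9 MPa, ρ = 4520 kg/m³
  candidate X: σ_y = 594.0 MPa, ρ = 7865 kg/m³
  candidate R: σ_y = 430.0 MPa, ρ = 7844 kg/m³
  candidate X: M = 75.5 kN·m/kg
  candidate H: M = 65.9 kN·m/kg
  candidate R: M = 54.8 kN·m/kg
  candidate F: M = 47.9 kN·m/kg
Candidate X has the largest M.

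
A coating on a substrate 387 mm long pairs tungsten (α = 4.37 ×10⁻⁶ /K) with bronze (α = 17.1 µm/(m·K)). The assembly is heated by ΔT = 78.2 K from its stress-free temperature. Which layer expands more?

α(tungsten) = 4.37×10⁻⁶/K vs α(bronze) = 17.1×10⁻⁶/K.
Higher α expands more for the same ΔT: bronze.

bronze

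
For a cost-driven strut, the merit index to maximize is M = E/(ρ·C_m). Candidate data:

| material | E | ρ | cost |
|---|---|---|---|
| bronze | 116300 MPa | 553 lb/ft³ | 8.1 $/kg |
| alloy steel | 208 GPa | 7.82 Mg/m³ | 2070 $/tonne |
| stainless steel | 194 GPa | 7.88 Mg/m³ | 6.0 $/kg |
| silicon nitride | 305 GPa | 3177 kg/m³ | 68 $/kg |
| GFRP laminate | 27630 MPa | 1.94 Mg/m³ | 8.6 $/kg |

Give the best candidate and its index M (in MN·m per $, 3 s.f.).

alloy steel, M = 12.8 MN·m per $

Convert each candidate to consistent units, then evaluate M:
  bronze: E = 116.3 GPa, ρ = 8858 kg/m³, cost = 8.100 $/kg
  alloy steel: E = 208.0 GPa, ρ = 7820 kg/m³, cost = 2.070 $/kg
  stainless steel: E = 194.0 GPa, ρ = 7880 kg/m³, cost = 6.000 $/kg
  silicon nitride: E = 305.0 GPa, ρ = 3177 kg/m³, cost = 68.00 $/kg
  GFRP laminate: E = 27.63 GPa, ρ = 1940 kg/m³, cost = 8.600 $/kg
  alloy steel: M = 12.8 MN·m per $
  stainless steel: M = 4.10 MN·m per $
  GFRP laminate: M = 1.66 MN·m per $
  bronze: M = 1.62 MN·m per $
  silicon nitride: M = 1.41 MN·m per $
Highest index: alloy steel.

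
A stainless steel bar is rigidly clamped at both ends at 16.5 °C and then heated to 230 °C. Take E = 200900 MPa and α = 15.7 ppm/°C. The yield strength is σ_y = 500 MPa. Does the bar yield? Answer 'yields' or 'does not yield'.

E = 200900 MPa = 200.9 GPa.
ΔT = 213.5 K. Constrained thermal stress σ = E·α·ΔT = 200.9×10³ MPa × 15.7×10⁻⁶ × 213.5 = 673 MPa (compressive).
Compare to σ_y = 500 MPa: σ ≥ σ_y, so it yields.

yields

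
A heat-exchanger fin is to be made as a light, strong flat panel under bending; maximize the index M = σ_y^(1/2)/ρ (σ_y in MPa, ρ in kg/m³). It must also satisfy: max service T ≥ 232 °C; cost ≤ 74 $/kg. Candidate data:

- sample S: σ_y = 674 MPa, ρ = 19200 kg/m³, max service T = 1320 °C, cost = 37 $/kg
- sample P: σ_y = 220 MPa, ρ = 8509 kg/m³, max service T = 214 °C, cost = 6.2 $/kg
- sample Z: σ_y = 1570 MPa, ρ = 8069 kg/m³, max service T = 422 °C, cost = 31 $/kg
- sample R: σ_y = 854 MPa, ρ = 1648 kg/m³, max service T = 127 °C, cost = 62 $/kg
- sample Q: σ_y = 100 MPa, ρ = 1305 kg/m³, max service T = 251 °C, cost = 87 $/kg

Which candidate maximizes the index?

sample Z

Screen on constraints: max service T ≥ 232 °C; cost ≤ 74 $/kg. Survivors: sample S, sample Z.
Computing M directly (units already consistent):
  sample Z: M = 4.91×10⁻³
  sample S: M = 1.35×10⁻³
The maximum is for sample Z.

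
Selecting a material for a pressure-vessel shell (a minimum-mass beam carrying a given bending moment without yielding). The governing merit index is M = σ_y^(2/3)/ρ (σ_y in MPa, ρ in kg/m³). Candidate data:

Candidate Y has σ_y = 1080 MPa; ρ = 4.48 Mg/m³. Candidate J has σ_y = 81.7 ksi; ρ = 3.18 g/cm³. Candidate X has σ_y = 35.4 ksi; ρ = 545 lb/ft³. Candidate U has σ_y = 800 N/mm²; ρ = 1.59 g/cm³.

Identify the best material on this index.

In SI units:
  candidate Y: σ_y = 1080 MPa, ρ = 4480 kg/m³
  candidate J: σ_y = 563.3 MPa, ρ = 3180 kg/m³
  candidate X: σ_y = 244.1 MPa, ρ = 8730 kg/m³
  candidate U: σ_y = 800.0 MPa, ρ = 1590 kg/m³
  candidate U: M = 54.2×10⁻³
  candidate Y: M = 23.5×10⁻³
  candidate J: M = 21.4×10⁻³
  candidate X: M = 4.47×10⁻³
Highest index: candidate U.

candidate U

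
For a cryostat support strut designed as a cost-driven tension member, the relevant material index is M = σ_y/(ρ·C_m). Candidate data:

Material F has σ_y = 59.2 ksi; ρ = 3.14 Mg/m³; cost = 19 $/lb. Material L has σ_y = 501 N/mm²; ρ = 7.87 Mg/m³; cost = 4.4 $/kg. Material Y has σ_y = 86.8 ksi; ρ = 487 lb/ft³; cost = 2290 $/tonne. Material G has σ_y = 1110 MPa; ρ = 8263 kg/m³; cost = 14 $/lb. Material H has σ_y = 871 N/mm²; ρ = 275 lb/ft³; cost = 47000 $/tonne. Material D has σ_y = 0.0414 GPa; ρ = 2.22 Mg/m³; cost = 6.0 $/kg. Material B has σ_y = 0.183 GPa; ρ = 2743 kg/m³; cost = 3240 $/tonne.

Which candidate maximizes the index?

In SI units:
  material F: σ_y = 408.2 MPa, ρ = 3140 kg/m³, cost = 41.89 $/kg
  material L: σ_y = 501.0 MPa, ρ = 7870 kg/m³, cost = 4.400 $/kg
  material Y: σ_y = 598.5 MPa, ρ = 7801 kg/m³, cost = 2.290 $/kg
  material G: σ_y = 1110 MPa, ρ = 8263 kg/m³, cost = 30.86 $/kg
  material H: σ_y = 871.0 MPa, ρ = 4405 kg/m³, cost = 47.00 $/kg
  material D: σ_y = 41.40 MPa, ρ = 2220 kg/m³, cost = 6.000 $/kg
  material B: σ_y = 183.0 MPa, ρ = 2743 kg/m³, cost = 3.240 $/kg
  material Y: M = 33.5 kN·m per $
  material B: M = 20.6 kN·m per $
  material L: M = 14.5 kN·m per $
  material G: M = 4.35 kN·m per $
  material H: M = 4.21 kN·m per $
  material D: M = 3.11 kN·m per $
  material F: M = 3.10 kN·m per $
Highest index: material Y.

material Y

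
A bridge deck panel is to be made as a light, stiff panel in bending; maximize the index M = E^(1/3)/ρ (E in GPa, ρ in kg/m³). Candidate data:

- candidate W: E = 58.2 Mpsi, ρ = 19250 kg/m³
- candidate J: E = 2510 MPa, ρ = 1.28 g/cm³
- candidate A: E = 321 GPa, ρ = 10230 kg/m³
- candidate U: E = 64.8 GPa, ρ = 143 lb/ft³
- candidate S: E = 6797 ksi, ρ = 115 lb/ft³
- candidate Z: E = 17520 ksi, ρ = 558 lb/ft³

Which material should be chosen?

candidate S

In SI units:
  candidate W: E = 401.3 GPa, ρ = 19250 kg/m³
  candidate J: E = 2.510 GPa, ρ = 1280 kg/m³
  candidate A: E = 321.0 GPa, ρ = 10230 kg/m³
  candidate U: E = 64.80 GPa, ρ = 2291 kg/m³
  candidate S: E = 46.86 GPa, ρ = 1842 kg/m³
  candidate Z: E = 120.8 GPa, ρ = 8938 kg/m³
  candidate S: M = 1.96×10⁻³
  candidate U: M = 1.75×10⁻³
  candidate J: M = 1.06×10⁻³
  candidate A: M = 0.669×10⁻³
  candidate Z: M = 0.553×10⁻³
  candidate W: M = 0.383×10⁻³
The maximum is for candidate S.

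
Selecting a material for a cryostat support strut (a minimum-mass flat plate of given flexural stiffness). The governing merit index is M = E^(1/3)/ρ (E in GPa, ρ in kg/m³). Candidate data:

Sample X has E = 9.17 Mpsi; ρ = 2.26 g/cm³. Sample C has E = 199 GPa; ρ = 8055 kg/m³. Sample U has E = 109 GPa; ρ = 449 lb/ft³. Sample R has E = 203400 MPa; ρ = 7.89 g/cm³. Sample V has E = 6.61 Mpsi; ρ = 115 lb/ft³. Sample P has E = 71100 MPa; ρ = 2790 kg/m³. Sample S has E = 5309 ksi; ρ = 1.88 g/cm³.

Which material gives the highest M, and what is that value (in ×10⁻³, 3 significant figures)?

Normalizing units and computing the index:
  sample X: E = 63.22 GPa, ρ = 2260 kg/m³
  sample C: E = 199.0 GPa, ρ = 8055 kg/m³
  sample U: E = 109.0 GPa, ρ = 7192 kg/m³
  sample R: E = 203.4 GPa, ρ = 7890 kg/m³
  sample V: E = 45.57 GPa, ρ = 1842 kg/m³
  sample P: E = 71.10 GPa, ρ = 2790 kg/m³
  sample S: E = 36.60 GPa, ρ = 1880 kg/m³
  sample V: M = 1.94×10⁻³
  sample S: M = 1.77×10⁻³
  sample X: M = 1.76×10⁻³
  sample P: M = 1.48×10⁻³
  sample R: M = 0.745×10⁻³
  sample C: M = 0.725×10⁻³
  sample U: M = 0.664×10⁻³
Sample V has the largest M.

sample V, M = 1.94×10⁻³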